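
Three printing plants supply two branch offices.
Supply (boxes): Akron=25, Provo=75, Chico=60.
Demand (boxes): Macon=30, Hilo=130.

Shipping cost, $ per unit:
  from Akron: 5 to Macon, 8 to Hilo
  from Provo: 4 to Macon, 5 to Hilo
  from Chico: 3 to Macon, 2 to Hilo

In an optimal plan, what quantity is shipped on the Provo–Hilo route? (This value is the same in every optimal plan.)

Optimal shipments:
  Akron→Macon: 25 × $5 = $125
  Provo→Macon: 5 × $4 = $20
  Provo→Hilo: 70 × $5 = $350
  Chico→Hilo: 60 × $2 = $120
Total cost = $615.
So Provo→Hilo carries 70 boxes.

70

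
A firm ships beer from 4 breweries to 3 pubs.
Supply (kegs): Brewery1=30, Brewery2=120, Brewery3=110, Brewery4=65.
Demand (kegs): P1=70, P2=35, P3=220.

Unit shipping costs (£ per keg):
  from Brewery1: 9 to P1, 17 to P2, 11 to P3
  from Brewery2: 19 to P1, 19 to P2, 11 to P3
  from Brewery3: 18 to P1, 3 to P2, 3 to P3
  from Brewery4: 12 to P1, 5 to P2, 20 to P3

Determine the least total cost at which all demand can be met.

One minimum-cost allocation:
  Brewery1->P1: 30 × £9 = £270
  Brewery2->P3: 120 × £11 = £1320
  Brewery3->P2: 10 × £3 = £30
  Brewery3->P3: 100 × £3 = £300
  Brewery4->P1: 40 × £12 = £480
  Brewery4->P2: 25 × £5 = £125
Total = 270 + 1320 + 30 + 300 + 480 + 125 = £2525.

2525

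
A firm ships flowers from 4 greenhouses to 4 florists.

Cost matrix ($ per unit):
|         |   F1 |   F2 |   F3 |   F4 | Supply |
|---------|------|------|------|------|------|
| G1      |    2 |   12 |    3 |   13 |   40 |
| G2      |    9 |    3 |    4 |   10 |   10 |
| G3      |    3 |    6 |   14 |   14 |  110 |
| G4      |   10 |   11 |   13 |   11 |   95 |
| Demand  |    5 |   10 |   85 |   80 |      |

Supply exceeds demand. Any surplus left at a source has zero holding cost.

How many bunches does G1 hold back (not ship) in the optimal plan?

0

Minimum-cost shipments:
  G1–F3: 40 bunches
  G2–F3: 10 bunches
  G3–F1: 5 bunches
  G3–F2: 10 bunches
  G3–F3: 20 bunches
  G4–F3: 15 bunches
  G4–F4: 80 bunches
Total cost = $1590.
G1 ships 40 of its 40, leaving 0.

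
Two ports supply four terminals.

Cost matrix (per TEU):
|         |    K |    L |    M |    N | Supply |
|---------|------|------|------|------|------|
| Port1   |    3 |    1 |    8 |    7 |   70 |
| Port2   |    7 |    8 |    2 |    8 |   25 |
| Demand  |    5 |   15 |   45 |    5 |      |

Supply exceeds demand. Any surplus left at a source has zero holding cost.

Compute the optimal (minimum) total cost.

A cheapest plan:
  Port1–K: 5 × 3 = 15
  Port1–L: 15 × 1 = 15
  Port1–M: 20 × 8 = 160
  Port1–N: 5 × 7 = 35
  Port2–M: 25 × 2 = 50
Total = 15 + 15 + 160 + 35 + 50 = 275.

275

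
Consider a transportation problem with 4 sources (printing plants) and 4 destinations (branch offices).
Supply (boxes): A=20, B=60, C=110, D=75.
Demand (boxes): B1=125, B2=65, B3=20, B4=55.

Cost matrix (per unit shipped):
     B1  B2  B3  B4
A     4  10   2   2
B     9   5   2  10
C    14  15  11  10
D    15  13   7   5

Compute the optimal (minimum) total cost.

One minimum-cost allocation:
  A to B1: 20 boxes
  B to B2: 60 boxes
  C to B1: 105 boxes
  C to B2: 5 boxes
  D to B3: 20 boxes
  D to B4: 55 boxes
Total cost = 2340.

2340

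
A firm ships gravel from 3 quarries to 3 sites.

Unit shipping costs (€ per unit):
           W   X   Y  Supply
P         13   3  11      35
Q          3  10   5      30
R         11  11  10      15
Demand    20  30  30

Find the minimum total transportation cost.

405

Optimal allocation:
  P–X: 30 × €3 = €90
  P–Y: 5 × €11 = €55
  Q–W: 20 × €3 = €60
  Q–Y: 10 × €5 = €50
  R–Y: 15 × €10 = €150
Total = 90 + 55 + 60 + 50 + 150 = €405.
(Supply check: P ships 35; Q ships 30; R ships 15.)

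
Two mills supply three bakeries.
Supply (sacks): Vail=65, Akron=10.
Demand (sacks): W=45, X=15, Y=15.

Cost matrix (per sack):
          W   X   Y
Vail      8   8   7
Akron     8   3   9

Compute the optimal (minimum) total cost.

535

An optimal shipping plan:
  Vail to W: 45 × 8 = 360
  Vail to X: 5 × 8 = 40
  Vail to Y: 15 × 7 = 105
  Akron to X: 10 × 3 = 30
Total = 360 + 40 + 105 + 30 = 535.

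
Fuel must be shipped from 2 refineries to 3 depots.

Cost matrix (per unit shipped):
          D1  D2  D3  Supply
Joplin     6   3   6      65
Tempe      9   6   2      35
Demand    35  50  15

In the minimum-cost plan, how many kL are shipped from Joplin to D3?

Solving gives:
  Joplin to D1: 35 × 6 = 210
  Joplin to D2: 30 × 3 = 90
  Tempe to D2: 20 × 6 = 120
  Tempe to D3: 15 × 2 = 30
Total cost = 450.
The route Joplin→D3 is not used.

0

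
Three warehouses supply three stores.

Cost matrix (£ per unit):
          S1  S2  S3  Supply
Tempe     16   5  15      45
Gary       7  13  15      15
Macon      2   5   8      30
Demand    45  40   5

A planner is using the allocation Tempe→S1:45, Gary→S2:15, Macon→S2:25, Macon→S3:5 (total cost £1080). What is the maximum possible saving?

640

Current plan cost = 45·16 + 15·13 + 25·5 + 5·8 = £1080.
Optimal plan:
  Tempe→S2: 40 × £5 = £200
  Tempe→S3: 5 × £15 = £75
  Gary→S1: 15 × £7 = £105
  Macon→S1: 30 × £2 = £60
Optimal cost = £440.
Saving = 1080 − 440 = £640.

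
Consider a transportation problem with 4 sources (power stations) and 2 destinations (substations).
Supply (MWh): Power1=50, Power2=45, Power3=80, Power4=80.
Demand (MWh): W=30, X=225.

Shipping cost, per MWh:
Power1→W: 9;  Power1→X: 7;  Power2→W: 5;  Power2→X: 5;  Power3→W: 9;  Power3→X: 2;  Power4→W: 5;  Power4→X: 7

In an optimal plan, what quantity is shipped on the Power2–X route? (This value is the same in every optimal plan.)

45

Optimal shipments:
  Power1->X: 50 × 7 = 350
  Power2->X: 45 × 5 = 225
  Power3->X: 80 × 2 = 160
  Power4->W: 30 × 5 = 150
  Power4->X: 50 × 7 = 350
Total cost = 1235.
So Power2→X carries 45 MWh.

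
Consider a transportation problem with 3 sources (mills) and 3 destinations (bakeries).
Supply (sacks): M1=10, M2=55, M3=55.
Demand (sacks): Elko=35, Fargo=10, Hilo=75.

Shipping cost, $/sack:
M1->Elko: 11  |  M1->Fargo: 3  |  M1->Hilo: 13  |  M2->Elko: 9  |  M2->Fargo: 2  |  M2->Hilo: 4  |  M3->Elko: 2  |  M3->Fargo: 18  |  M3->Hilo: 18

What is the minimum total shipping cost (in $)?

A cheapest plan:
  M1->Fargo: 10 × $3 = $30
  M2->Hilo: 55 × $4 = $220
  M3->Elko: 35 × $2 = $70
  M3->Hilo: 20 × $18 = $360
Total = 30 + 220 + 70 + 360 = $680.

680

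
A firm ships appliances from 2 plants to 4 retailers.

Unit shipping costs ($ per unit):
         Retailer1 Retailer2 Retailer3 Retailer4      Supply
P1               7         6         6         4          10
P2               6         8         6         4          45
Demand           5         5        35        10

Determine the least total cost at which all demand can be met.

A cheapest plan:
  P1→Retailer2: 5 units
  P1→Retailer3: 5 units
  P2→Retailer1: 5 units
  P2→Retailer3: 30 units
  P2→Retailer4: 10 units
Total cost = $310.
(Supply check: P1 ships 10; P2 ships 45.)

310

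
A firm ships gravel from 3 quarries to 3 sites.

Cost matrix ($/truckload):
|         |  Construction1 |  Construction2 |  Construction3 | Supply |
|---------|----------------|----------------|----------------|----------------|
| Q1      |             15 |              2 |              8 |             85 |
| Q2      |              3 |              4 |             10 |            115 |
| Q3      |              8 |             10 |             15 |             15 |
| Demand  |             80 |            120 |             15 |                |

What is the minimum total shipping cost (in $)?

An optimal shipping plan:
  Q1→Construction2: 70 × $2 = $140
  Q1→Construction3: 15 × $8 = $120
  Q2→Construction1: 65 × $3 = $195
  Q2→Construction2: 50 × $4 = $200
  Q3→Construction1: 15 × $8 = $120
Total = 140 + 120 + 195 + 200 + 120 = $775.

775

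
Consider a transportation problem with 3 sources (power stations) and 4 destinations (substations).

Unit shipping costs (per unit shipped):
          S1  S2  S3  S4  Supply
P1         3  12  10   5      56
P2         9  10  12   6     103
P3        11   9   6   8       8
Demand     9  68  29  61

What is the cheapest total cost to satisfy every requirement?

An optimal shipping plan:
  P1->S1: 9 × 3 = 27
  P1->S3: 21 × 10 = 210
  P1->S4: 26 × 5 = 130
  P2->S2: 68 × 10 = 680
  P2->S4: 35 × 6 = 210
  P3->S3: 8 × 6 = 48
Total = 27 + 210 + 130 + 680 + 210 + 48 = 1305.

1305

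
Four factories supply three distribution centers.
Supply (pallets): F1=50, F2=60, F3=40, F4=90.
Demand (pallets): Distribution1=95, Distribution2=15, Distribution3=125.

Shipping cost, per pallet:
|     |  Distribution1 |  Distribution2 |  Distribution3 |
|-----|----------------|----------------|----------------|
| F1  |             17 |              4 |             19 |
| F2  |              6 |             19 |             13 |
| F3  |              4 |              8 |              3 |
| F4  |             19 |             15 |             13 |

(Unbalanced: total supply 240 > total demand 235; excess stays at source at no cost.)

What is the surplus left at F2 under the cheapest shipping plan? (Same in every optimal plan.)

0

An optimal plan:
  F1–Distribution1: 30 pallets
  F1–Distribution2: 15 pallets
  F2–Distribution1: 60 pallets
  F3–Distribution1: 5 pallets
  F3–Distribution3: 35 pallets
  F4–Distribution3: 90 pallets
Total cost = 2225.
F2 ships 60 of its 60, leaving 0.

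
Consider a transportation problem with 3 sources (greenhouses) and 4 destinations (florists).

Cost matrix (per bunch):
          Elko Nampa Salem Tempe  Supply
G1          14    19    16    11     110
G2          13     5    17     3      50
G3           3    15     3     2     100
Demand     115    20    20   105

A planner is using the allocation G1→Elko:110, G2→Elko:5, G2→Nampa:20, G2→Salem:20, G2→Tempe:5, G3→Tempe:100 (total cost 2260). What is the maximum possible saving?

Current plan cost = 110·14 + 5·13 + 20·5 + 20·17 + 5·3 + 100·2 = 2260.
Optimal plan:
  G1→Elko: 35 × 14 = 490
  G1→Tempe: 75 × 11 = 825
  G2→Nampa: 20 × 5 = 100
  G2→Tempe: 30 × 3 = 90
  G3→Elko: 80 × 3 = 240
  G3→Salem: 20 × 3 = 60
Optimal cost = 1805.
Saving = 2260 − 1805 = 455.

455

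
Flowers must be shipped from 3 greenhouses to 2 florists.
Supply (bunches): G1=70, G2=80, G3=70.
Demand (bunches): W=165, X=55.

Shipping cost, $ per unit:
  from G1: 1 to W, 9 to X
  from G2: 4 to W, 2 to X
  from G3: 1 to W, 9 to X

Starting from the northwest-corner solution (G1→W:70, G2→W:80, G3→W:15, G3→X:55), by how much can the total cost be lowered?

550

Current plan cost = 70·1 + 80·4 + 15·1 + 55·9 = $900.
Optimal plan:
  G1→W: 70 bunches
  G2→W: 25 bunches
  G2→X: 55 bunches
  G3→W: 70 bunches
Optimal cost = $350.
Saving = 900 − 350 = $550.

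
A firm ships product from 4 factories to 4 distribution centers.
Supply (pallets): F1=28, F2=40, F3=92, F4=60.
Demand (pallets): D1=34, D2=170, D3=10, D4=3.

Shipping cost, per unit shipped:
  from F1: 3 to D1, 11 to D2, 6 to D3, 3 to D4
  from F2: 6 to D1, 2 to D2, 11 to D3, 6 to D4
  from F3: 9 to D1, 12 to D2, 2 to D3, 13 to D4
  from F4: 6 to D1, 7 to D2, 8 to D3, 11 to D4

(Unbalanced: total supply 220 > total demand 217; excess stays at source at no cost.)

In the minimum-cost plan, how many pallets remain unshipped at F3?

An optimal plan:
  F1→D1: 25 pallets
  F1→D4: 3 pallets
  F2→D2: 40 pallets
  F3→D1: 9 pallets
  F3→D2: 70 pallets
  F3→D3: 10 pallets
  F4→D2: 60 pallets
Total cost = 1525.
F3 ships 89 of its 92, leaving 3.

3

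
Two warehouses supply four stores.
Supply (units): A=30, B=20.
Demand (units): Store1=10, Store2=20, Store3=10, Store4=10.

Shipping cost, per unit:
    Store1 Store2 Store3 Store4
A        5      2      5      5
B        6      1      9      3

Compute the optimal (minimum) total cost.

Optimal allocation:
  A→Store1: 10 units
  A→Store2: 10 units
  A→Store3: 10 units
  B→Store2: 10 units
  B→Store4: 10 units
Total cost = 160.
(Supply check: A ships 30; B ships 20.)

160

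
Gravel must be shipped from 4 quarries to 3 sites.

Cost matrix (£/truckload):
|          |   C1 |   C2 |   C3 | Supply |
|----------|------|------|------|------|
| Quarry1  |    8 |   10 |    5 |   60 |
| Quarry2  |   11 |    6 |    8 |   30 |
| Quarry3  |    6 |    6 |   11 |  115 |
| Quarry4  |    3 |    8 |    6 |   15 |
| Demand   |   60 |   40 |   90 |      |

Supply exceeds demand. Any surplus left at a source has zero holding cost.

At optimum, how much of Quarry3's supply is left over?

30

Minimum-cost shipments:
  Quarry1–C3: 60 × £5 = £300
  Quarry2–C3: 30 × £8 = £240
  Quarry3–C1: 45 × £6 = £270
  Quarry3–C2: 40 × £6 = £240
  Quarry4–C1: 15 × £3 = £45
Total cost = £1095.
Quarry3 ships 85 of its 115, leaving 30.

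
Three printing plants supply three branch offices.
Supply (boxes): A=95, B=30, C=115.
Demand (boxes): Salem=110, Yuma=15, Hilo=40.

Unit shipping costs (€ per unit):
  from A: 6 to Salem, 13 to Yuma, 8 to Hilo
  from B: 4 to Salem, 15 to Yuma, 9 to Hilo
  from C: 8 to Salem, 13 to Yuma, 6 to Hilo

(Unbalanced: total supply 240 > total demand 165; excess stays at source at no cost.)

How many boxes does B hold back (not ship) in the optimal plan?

0

An optimal plan:
  A->Salem: 80 × €6 = €480
  A->Yuma: 15 × €13 = €195
  B->Salem: 30 × €4 = €120
  C->Hilo: 40 × €6 = €240
Total cost = €1035.
B ships 30 of its 30, leaving 0.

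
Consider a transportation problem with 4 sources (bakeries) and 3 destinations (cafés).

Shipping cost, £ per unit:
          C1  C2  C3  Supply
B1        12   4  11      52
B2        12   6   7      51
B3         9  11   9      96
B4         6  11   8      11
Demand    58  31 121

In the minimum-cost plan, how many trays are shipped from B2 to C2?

Solving gives:
  B1→C2: 31 × £4 = £124
  B1→C3: 21 × £11 = £231
  B2→C3: 51 × £7 = £357
  B3→C1: 47 × £9 = £423
  B3→C3: 49 × £9 = £441
  B4→C1: 11 × £6 = £66
Total cost = £1642.
The route B2→C2 is not used.

0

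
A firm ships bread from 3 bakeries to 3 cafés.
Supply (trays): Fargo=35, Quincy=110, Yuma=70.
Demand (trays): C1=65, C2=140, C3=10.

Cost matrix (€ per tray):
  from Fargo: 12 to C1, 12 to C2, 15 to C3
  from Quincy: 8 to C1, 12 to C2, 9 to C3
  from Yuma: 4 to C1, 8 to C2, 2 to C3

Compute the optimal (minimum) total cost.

Optimal allocation:
  Fargo→C2: 35 × €12 = €420
  Quincy→C1: 65 × €8 = €520
  Quincy→C2: 45 × €12 = €540
  Yuma→C2: 60 × €8 = €480
  Yuma→C3: 10 × €2 = €20
Total = 420 + 520 + 540 + 480 + 20 = €1980.
(Supply check: Fargo ships 35; Quincy ships 110; Yuma ships 70.)

1980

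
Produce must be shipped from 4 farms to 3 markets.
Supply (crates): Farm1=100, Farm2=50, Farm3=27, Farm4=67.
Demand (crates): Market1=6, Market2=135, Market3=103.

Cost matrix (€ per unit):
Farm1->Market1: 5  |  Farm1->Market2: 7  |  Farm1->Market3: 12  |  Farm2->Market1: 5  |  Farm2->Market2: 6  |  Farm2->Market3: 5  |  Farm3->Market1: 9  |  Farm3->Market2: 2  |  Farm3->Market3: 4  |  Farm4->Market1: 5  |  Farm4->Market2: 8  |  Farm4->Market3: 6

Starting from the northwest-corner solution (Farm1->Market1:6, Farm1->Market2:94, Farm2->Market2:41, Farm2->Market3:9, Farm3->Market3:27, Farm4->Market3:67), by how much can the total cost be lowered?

Current plan cost = 6·5 + 94·7 + 41·6 + 9·5 + 27·4 + 67·6 = €1489.
Optimal plan:
  Farm1->Market2: 100 × €7 = €700
  Farm2->Market2: 8 × €6 = €48
  Farm2->Market3: 42 × €5 = €210
  Farm3->Market2: 27 × €2 = €54
  Farm4->Market1: 6 × €5 = €30
  Farm4->Market3: 61 × €6 = €366
Optimal cost = €1408.
Saving = 1489 − 1408 = €81.

81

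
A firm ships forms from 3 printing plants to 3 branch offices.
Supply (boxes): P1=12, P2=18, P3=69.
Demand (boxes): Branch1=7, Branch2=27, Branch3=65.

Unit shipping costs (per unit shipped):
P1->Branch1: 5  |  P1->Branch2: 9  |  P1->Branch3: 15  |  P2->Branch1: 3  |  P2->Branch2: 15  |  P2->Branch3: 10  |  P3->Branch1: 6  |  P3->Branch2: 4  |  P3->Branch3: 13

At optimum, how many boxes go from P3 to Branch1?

Optimal shipments:
  P1→Branch1: 7 × 5 = 35
  P1→Branch3: 5 × 15 = 75
  P2→Branch3: 18 × 10 = 180
  P3→Branch2: 27 × 4 = 108
  P3→Branch3: 42 × 13 = 546
Total cost = 944.
The route P3→Branch1 is not used.

0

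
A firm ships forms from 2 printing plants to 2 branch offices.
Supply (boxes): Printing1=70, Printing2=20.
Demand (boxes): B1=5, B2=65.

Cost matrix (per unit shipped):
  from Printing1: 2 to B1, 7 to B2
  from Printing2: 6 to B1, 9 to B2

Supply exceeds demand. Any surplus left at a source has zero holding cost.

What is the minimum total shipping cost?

465

Optimal allocation:
  Printing1→B1: 5 boxes
  Printing1→B2: 65 boxes
Total cost = 465.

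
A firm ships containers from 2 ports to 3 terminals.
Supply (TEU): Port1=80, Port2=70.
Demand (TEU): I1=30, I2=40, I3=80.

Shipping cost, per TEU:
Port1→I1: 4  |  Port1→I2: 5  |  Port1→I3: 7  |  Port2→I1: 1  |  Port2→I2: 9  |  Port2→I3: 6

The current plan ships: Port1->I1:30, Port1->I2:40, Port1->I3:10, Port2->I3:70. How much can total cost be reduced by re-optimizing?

Current plan cost = 30·4 + 40·5 + 10·7 + 70·6 = 810.
Optimal plan:
  Port1–I2: 40 TEU
  Port1–I3: 40 TEU
  Port2–I1: 30 TEU
  Port2–I3: 40 TEU
Optimal cost = 750.
Saving = 810 − 750 = 60.

60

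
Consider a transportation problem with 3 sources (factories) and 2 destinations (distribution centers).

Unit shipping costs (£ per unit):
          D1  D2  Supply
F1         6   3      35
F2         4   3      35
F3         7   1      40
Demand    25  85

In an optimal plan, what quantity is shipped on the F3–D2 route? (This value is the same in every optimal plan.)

40

Solving gives:
  F1→D2: 35 × £3 = £105
  F2→D1: 25 × £4 = £100
  F2→D2: 10 × £3 = £30
  F3→D2: 40 × £1 = £40
Total cost = £275.
So F3→D2 carries 40 pallets.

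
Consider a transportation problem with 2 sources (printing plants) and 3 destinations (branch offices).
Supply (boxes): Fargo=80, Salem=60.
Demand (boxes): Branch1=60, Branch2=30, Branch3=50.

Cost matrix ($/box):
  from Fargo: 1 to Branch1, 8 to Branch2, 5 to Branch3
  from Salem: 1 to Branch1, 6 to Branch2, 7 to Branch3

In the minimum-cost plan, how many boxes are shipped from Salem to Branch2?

Solving gives:
  Fargo->Branch1: 30 × $1 = $30
  Fargo->Branch3: 50 × $5 = $250
  Salem->Branch1: 30 × $1 = $30
  Salem->Branch2: 30 × $6 = $180
Total cost = $490.
So Salem→Branch2 carries 30 boxes.

30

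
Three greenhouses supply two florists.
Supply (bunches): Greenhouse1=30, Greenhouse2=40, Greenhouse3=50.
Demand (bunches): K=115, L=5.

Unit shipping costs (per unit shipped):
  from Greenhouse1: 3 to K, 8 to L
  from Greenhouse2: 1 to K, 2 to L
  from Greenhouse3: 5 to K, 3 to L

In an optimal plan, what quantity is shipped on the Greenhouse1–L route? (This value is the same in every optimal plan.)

0

The minimum-cost plan:
  Greenhouse1–K: 30 × 3 = 90
  Greenhouse2–K: 40 × 1 = 40
  Greenhouse3–K: 45 × 5 = 225
  Greenhouse3–L: 5 × 3 = 15
Total cost = 370.
The route Greenhouse1→L is not used.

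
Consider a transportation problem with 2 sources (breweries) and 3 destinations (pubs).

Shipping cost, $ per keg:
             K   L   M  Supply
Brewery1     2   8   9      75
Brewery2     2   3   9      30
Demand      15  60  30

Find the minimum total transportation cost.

An optimal shipping plan:
  Brewery1 to K: 15 × $2 = $30
  Brewery1 to L: 30 × $8 = $240
  Brewery1 to M: 30 × $9 = $270
  Brewery2 to L: 30 × $3 = $90
Total = 30 + 240 + 270 + 90 = $630.

630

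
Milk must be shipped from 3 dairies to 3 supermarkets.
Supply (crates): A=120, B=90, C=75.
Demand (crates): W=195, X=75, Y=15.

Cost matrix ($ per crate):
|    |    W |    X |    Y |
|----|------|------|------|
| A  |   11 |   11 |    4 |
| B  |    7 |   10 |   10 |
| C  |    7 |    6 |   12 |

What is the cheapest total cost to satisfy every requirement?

An optimal shipping plan:
  A→W: 105 × $11 = $1155
  A→Y: 15 × $4 = $60
  B→W: 90 × $7 = $630
  C→X: 75 × $6 = $450
Total = 1155 + 60 + 630 + 450 = $2295.

2295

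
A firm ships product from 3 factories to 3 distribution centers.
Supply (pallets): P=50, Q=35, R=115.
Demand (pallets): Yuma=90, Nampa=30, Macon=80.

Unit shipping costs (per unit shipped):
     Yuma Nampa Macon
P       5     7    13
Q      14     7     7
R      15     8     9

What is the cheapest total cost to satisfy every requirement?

1740

A cheapest plan:
  P to Yuma: 50 × 5 = 250
  Q to Macon: 35 × 7 = 245
  R to Yuma: 40 × 15 = 600
  R to Nampa: 30 × 8 = 240
  R to Macon: 45 × 9 = 405
Total = 250 + 245 + 600 + 240 + 405 = 1740.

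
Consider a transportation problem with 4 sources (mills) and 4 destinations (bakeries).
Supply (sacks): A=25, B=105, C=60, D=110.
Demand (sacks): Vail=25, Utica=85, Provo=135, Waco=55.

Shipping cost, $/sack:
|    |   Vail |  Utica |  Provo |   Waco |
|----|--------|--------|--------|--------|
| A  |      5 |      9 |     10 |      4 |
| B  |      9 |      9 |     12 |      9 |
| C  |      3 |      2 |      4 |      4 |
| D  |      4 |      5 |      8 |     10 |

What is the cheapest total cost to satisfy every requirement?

A cheapest plan:
  A to Waco: 25 × $4 = $100
  B to Utica: 75 × $9 = $675
  B to Waco: 30 × $9 = $270
  C to Provo: 60 × $4 = $240
  D to Vail: 25 × $4 = $100
  D to Utica: 10 × $5 = $50
  D to Provo: 75 × $8 = $600
Total = 100 + 675 + 270 + 240 + 100 + 50 + 600 = $2035.
(Supply check: A ships 25; B ships 105; C ships 60; D ships 110.)

2035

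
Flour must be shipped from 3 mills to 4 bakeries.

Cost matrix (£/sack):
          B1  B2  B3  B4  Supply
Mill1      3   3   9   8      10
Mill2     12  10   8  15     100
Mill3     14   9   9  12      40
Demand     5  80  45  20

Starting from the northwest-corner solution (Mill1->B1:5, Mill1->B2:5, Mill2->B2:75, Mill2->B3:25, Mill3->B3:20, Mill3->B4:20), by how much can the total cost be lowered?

40

Current plan cost = 5·3 + 5·3 + 75·10 + 25·8 + 20·9 + 20·12 = £1400.
Optimal plan:
  Mill1 to B1: 5 sacks
  Mill1 to B2: 5 sacks
  Mill2 to B2: 55 sacks
  Mill2 to B3: 45 sacks
  Mill3 to B2: 20 sacks
  Mill3 to B4: 20 sacks
Optimal cost = £1360.
Saving = 1400 − 1360 = £40.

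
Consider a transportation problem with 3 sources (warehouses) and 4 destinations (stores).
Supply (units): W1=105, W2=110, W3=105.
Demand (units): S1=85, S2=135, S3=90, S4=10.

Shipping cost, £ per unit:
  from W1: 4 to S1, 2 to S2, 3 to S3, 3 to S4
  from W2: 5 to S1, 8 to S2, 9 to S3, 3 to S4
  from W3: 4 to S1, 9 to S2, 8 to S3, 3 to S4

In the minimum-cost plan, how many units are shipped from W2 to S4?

10

Solving gives:
  W1 to S2: 105 × £2 = £210
  W2 to S2: 30 × £8 = £240
  W2 to S3: 70 × £9 = £630
  W2 to S4: 10 × £3 = £30
  W3 to S1: 85 × £4 = £340
  W3 to S3: 20 × £8 = £160
Total cost = £1610.
So W2→S4 carries 10 units.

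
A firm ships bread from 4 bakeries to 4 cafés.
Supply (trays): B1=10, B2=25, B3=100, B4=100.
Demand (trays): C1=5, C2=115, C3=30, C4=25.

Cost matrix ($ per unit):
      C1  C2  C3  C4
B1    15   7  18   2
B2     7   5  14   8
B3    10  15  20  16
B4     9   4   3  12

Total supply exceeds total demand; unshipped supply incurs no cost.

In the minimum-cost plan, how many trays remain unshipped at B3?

Minimum-cost shipments:
  B1 to C4: 10 × $2 = $20
  B2 to C2: 25 × $5 = $125
  B3 to C1: 5 × $10 = $50
  B3 to C2: 20 × $15 = $300
  B3 to C4: 15 × $16 = $240
  B4 to C2: 70 × $4 = $280
  B4 to C3: 30 × $3 = $90
Total cost = $1105.
B3 ships 40 of its 100, leaving 60.

60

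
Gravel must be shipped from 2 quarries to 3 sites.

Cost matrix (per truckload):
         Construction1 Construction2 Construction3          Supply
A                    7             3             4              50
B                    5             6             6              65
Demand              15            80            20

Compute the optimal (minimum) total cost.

A cheapest plan:
  A->Construction2: 50 × 3 = 150
  B->Construction1: 15 × 5 = 75
  B->Construction2: 30 × 6 = 180
  B->Construction3: 20 × 6 = 120
Total = 150 + 75 + 180 + 120 = 525.

525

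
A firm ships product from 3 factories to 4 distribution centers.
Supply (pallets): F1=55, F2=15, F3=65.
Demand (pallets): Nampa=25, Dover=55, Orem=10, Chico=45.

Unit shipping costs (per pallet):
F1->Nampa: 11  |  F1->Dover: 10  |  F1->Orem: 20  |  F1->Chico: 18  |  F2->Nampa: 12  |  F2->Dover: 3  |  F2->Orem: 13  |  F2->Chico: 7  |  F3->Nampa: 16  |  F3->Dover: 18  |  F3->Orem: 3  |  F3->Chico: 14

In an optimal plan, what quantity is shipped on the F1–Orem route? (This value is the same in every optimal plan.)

0

Optimal shipments:
  F1->Nampa: 15 × 11 = 165
  F1->Dover: 40 × 10 = 400
  F2->Dover: 15 × 3 = 45
  F3->Nampa: 10 × 16 = 160
  F3->Orem: 10 × 3 = 30
  F3->Chico: 45 × 14 = 630
Total cost = 1430.
The route F1→Orem is not used.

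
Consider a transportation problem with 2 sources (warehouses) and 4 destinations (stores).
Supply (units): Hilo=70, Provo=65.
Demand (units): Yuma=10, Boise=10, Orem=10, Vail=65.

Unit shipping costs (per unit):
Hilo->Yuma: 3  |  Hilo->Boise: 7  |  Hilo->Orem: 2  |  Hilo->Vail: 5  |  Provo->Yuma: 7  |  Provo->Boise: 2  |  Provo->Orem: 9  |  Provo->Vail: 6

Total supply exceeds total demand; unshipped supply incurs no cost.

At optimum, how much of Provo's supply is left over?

Minimum-cost shipments:
  Hilo–Yuma: 10 × 3 = 30
  Hilo–Orem: 10 × 2 = 20
  Hilo–Vail: 50 × 5 = 250
  Provo–Boise: 10 × 2 = 20
  Provo–Vail: 15 × 6 = 90
Total cost = 410.
Provo ships 25 of its 65, leaving 40.

40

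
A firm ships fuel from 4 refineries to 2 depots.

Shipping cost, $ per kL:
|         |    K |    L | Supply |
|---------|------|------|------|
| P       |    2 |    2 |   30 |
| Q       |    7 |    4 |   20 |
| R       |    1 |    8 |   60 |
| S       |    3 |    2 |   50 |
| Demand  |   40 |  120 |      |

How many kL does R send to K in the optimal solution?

The minimum-cost plan:
  P->L: 30 × $2 = $60
  Q->L: 20 × $4 = $80
  R->K: 40 × $1 = $40
  R->L: 20 × $8 = $160
  S->L: 50 × $2 = $100
Total cost = $440.
So R→K carries 40 kL.

40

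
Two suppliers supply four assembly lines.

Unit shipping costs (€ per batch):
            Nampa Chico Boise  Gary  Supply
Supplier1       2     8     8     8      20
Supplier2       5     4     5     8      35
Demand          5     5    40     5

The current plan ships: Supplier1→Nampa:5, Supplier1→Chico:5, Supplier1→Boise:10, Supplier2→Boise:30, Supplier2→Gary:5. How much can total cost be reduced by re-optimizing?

20

Current plan cost = 5·2 + 5·8 + 10·8 + 30·5 + 5·8 = €320.
Optimal plan:
  Supplier1 to Nampa: 5 batches
  Supplier1 to Boise: 10 batches
  Supplier1 to Gary: 5 batches
  Supplier2 to Chico: 5 batches
  Supplier2 to Boise: 30 batches
Optimal cost = €300.
Saving = 320 − 300 = €20.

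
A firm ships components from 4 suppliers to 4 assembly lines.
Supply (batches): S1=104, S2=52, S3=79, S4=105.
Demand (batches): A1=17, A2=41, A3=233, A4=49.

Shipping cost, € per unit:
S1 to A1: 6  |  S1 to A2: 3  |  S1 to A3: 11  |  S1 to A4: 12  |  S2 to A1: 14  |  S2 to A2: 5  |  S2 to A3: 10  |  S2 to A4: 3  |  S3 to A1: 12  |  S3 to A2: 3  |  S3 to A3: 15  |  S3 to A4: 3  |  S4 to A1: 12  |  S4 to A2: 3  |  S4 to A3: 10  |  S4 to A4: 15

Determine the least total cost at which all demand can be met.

2778

Optimal allocation:
  S1→A1: 17 × €6 = €102
  S1→A2: 11 × €3 = €33
  S1→A3: 76 × €11 = €836
  S2→A3: 52 × €10 = €520
  S3→A2: 30 × €3 = €90
  S3→A4: 49 × €3 = €147
  S4→A3: 105 × €10 = €1050
Total = 102 + 33 + 836 + 520 + 90 + 147 + 1050 = €2778.
(Supply check: S1 ships 104; S2 ships 52; S3 ships 79; S4 ships 105.)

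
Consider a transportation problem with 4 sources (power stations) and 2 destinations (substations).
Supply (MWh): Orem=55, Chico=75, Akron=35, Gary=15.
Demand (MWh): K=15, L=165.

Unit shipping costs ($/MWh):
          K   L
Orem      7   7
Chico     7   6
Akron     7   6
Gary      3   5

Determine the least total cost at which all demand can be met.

One minimum-cost allocation:
  Orem->L: 55 × $7 = $385
  Chico->L: 75 × $6 = $450
  Akron->L: 35 × $6 = $210
  Gary->K: 15 × $3 = $45
Total = 385 + 450 + 210 + 45 = $1090.

1090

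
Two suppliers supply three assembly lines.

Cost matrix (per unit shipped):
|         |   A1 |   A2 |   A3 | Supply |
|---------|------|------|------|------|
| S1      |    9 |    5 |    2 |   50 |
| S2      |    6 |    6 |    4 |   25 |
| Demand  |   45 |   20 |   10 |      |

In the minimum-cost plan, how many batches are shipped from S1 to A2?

Solving gives:
  S1→A1: 20 batches
  S1→A2: 20 batches
  S1→A3: 10 batches
  S2→A1: 25 batches
Total cost = 450.
So S1→A2 carries 20 batches.

20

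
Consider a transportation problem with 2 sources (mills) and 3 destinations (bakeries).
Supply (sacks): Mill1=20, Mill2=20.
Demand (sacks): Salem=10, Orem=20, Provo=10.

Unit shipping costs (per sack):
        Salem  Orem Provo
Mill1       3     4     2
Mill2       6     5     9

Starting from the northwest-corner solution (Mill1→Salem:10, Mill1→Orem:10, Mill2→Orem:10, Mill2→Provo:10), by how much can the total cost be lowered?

Current plan cost = 10·3 + 10·4 + 10·5 + 10·9 = 210.
Optimal plan:
  Mill1→Salem: 10 sacks
  Mill1→Provo: 10 sacks
  Mill2→Orem: 20 sacks
Optimal cost = 150.
Saving = 210 − 150 = 60.

60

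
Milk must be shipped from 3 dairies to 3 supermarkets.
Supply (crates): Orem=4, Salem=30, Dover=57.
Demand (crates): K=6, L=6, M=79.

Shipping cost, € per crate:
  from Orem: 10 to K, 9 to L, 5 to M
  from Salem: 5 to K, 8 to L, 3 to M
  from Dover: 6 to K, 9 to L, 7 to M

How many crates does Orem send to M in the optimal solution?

Solving gives:
  Orem to M: 4 × €5 = €20
  Salem to M: 30 × €3 = €90
  Dover to K: 6 × €6 = €36
  Dover to L: 6 × €9 = €54
  Dover to M: 45 × €7 = €315
Total cost = €515.
So Orem→M carries 4 crates.

4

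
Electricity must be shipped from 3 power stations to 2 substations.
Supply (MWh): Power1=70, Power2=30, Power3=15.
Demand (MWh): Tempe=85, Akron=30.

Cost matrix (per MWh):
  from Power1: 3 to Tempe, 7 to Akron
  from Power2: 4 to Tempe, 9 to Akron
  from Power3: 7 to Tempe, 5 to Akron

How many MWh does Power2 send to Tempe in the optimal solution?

30

The minimum-cost plan:
  Power1->Tempe: 55 MWh
  Power1->Akron: 15 MWh
  Power2->Tempe: 30 MWh
  Power3->Akron: 15 MWh
Total cost = 465.
So Power2→Tempe carries 30 MWh.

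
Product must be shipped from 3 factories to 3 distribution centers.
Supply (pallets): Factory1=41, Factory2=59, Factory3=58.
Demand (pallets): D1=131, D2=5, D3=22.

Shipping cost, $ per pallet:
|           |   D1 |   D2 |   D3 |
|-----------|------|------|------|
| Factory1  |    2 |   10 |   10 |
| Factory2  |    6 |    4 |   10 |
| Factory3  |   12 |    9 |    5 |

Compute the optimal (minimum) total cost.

A cheapest plan:
  Factory1→D1: 41 × $2 = $82
  Factory2→D1: 59 × $6 = $354
  Factory3→D1: 31 × $12 = $372
  Factory3→D2: 5 × $9 = $45
  Factory3→D3: 22 × $5 = $110
Total = 82 + 354 + 372 + 45 + 110 = $963.

963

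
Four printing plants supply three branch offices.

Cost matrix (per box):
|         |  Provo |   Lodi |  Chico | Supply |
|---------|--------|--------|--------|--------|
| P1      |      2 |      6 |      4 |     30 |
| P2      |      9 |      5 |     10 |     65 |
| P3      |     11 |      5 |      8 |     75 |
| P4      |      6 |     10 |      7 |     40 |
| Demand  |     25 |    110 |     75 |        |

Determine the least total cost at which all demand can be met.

An optimal shipping plan:
  P1→Provo: 25 × 2 = 50
  P1→Chico: 5 × 4 = 20
  P2→Lodi: 65 × 5 = 325
  P3→Lodi: 45 × 5 = 225
  P3→Chico: 30 × 8 = 240
  P4→Chico: 40 × 7 = 280
Total = 50 + 20 + 325 + 225 + 240 + 280 = 1140.

1140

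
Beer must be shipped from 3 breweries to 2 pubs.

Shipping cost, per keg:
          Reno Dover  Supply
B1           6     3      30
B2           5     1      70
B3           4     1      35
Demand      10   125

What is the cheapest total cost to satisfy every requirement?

An optimal shipping plan:
  B1 to Reno: 10 × 6 = 60
  B1 to Dover: 20 × 3 = 60
  B2 to Dover: 70 × 1 = 70
  B3 to Dover: 35 × 1 = 35
Total = 60 + 60 + 70 + 35 = 225.

225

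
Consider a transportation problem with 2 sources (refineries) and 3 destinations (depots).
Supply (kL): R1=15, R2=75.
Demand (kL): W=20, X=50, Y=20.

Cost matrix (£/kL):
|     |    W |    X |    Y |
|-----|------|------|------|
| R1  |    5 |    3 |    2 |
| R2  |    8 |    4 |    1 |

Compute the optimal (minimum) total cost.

335

One minimum-cost allocation:
  R1–W: 15 × £5 = £75
  R2–W: 5 × £8 = £40
  R2–X: 50 × £4 = £200
  R2–Y: 20 × £1 = £20
Total = 75 + 40 + 200 + 20 = £335.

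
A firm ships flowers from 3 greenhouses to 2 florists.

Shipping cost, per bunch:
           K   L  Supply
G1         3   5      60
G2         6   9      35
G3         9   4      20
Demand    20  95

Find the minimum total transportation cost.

Optimal allocation:
  G1→L: 60 × 5 = 300
  G2→K: 20 × 6 = 120
  G2→L: 15 × 9 = 135
  G3→L: 20 × 4 = 80
Total = 300 + 120 + 135 + 80 = 635.

635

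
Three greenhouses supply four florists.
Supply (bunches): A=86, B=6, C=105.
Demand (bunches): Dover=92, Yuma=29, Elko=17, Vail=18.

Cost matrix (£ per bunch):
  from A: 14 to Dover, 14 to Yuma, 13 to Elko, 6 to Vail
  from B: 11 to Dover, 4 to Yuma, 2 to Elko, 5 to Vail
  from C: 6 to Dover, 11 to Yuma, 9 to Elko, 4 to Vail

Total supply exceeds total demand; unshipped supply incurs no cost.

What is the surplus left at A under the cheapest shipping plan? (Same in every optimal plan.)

41

An optimal plan:
  A to Yuma: 27 bunches
  A to Vail: 18 bunches
  B to Yuma: 2 bunches
  B to Elko: 4 bunches
  C to Dover: 92 bunches
  C to Elko: 13 bunches
Total cost = £1171.
A ships 45 of its 86, leaving 41.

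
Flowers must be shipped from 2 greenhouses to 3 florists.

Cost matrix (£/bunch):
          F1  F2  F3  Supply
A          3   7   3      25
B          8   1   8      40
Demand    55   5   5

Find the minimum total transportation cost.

One minimum-cost allocation:
  A–F1: 20 × £3 = £60
  A–F3: 5 × £3 = £15
  B–F1: 35 × £8 = £280
  B–F2: 5 × £1 = £5
Total = 60 + 15 + 280 + 5 = £360.
(Supply check: A ships 25; B ships 40.)

360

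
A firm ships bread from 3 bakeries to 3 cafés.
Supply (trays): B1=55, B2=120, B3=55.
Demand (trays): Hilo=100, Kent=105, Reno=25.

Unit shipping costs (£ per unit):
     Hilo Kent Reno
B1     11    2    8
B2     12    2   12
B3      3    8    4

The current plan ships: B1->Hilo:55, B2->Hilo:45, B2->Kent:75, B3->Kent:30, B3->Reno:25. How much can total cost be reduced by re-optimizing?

Current plan cost = 55·11 + 45·12 + 75·2 + 30·8 + 25·4 = £1635.
Optimal plan:
  B1→Hilo: 30 trays
  B1→Reno: 25 trays
  B2→Hilo: 15 trays
  B2→Kent: 105 trays
  B3→Hilo: 55 trays
Optimal cost = £1085.
Saving = 1635 − 1085 = £550.

550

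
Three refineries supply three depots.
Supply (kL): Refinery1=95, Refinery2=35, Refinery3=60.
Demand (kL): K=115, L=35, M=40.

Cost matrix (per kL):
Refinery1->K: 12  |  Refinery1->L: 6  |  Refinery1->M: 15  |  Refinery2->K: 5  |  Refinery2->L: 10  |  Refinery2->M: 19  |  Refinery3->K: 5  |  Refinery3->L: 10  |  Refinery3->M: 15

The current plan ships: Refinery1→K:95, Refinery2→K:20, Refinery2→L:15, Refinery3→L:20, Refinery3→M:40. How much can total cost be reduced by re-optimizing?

Current plan cost = 95·12 + 20·5 + 15·10 + 20·10 + 40·15 = 2190.
Optimal plan:
  Refinery1→K: 20 × 12 = 240
  Refinery1→L: 35 × 6 = 210
  Refinery1→M: 40 × 15 = 600
  Refinery2→K: 35 × 5 = 175
  Refinery3→K: 60 × 5 = 300
Optimal cost = 1525.
Saving = 2190 − 1525 = 665.

665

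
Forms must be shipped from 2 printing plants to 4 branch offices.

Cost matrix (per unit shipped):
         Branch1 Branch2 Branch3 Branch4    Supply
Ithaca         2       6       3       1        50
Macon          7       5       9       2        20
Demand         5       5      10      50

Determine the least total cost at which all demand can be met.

An optimal shipping plan:
  Ithaca->Branch1: 5 × 2 = 10
  Ithaca->Branch3: 10 × 3 = 30
  Ithaca->Branch4: 35 × 1 = 35
  Macon->Branch2: 5 × 5 = 25
  Macon->Branch4: 15 × 2 = 30
Total = 10 + 30 + 35 + 25 + 30 = 130.
(Supply check: Ithaca ships 50; Macon ships 20.)

130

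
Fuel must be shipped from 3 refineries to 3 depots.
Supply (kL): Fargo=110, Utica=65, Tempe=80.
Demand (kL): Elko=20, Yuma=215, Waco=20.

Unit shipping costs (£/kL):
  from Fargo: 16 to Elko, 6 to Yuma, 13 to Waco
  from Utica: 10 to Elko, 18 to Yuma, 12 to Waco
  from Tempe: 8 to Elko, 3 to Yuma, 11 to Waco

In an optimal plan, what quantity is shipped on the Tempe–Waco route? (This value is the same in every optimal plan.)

Solving gives:
  Fargo to Yuma: 110 × £6 = £660
  Utica to Elko: 20 × £10 = £200
  Utica to Yuma: 25 × £18 = £450
  Utica to Waco: 20 × £12 = £240
  Tempe to Yuma: 80 × £3 = £240
Total cost = £1790.
The route Tempe→Waco is not used.

0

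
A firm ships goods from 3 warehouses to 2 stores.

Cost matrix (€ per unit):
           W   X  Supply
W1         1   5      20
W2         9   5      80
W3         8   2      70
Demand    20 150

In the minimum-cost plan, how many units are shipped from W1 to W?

The minimum-cost plan:
  W1→W: 20 units
  W2→X: 80 units
  W3→X: 70 units
Total cost = €560.
So W1→W carries 20 units.

20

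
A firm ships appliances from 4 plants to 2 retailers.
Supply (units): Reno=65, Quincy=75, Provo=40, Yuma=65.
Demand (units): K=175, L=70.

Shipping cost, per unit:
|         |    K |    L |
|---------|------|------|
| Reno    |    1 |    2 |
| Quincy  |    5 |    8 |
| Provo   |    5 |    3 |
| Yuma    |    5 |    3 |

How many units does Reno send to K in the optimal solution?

Optimal shipments:
  Reno–K: 65 × 1 = 65
  Quincy–K: 75 × 5 = 375
  Provo–K: 35 × 5 = 175
  Provo–L: 5 × 3 = 15
  Yuma–L: 65 × 3 = 195
Total cost = 825.
So Reno→K carries 65 units.

65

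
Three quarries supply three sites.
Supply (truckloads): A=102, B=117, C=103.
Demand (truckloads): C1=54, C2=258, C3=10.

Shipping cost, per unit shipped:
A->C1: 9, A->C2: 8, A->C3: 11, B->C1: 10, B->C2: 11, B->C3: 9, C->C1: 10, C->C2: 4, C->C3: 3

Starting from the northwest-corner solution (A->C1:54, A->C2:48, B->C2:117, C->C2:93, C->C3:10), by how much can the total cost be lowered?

118

Current plan cost = 54·9 + 48·8 + 117·11 + 93·4 + 10·3 = 2559.
Optimal plan:
  A->C2: 102 × 8 = 816
  B->C1: 54 × 10 = 540
  B->C2: 53 × 11 = 583
  B->C3: 10 × 9 = 90
  C->C2: 103 × 4 = 412
Optimal cost = 2441.
Saving = 2559 − 2441 = 118.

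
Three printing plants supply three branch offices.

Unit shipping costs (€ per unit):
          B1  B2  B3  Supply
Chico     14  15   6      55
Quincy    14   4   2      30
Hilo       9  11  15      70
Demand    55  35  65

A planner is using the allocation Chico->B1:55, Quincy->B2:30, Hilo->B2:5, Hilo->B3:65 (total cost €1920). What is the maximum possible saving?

830

Current plan cost = 55·14 + 30·4 + 5·11 + 65·15 = €1920.
Optimal plan:
  Chico–B3: 55 × €6 = €330
  Quincy–B2: 20 × €4 = €80
  Quincy–B3: 10 × €2 = €20
  Hilo–B1: 55 × €9 = €495
  Hilo–B2: 15 × €11 = €165
Optimal cost = €1090.
Saving = 1920 − 1090 = €830.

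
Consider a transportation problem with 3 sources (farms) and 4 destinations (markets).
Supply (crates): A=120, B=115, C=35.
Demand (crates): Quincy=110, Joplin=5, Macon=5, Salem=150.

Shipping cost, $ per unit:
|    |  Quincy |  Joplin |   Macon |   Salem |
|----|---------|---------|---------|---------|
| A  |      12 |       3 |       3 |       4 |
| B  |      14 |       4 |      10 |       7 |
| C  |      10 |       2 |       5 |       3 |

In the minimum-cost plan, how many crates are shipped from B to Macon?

0

Optimal shipments:
  A–Macon: 5 × $3 = $15
  A–Salem: 115 × $4 = $460
  B–Quincy: 110 × $14 = $1540
  B–Joplin: 5 × $4 = $20
  C–Salem: 35 × $3 = $105
Total cost = $2140.
The route B→Macon is not used.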